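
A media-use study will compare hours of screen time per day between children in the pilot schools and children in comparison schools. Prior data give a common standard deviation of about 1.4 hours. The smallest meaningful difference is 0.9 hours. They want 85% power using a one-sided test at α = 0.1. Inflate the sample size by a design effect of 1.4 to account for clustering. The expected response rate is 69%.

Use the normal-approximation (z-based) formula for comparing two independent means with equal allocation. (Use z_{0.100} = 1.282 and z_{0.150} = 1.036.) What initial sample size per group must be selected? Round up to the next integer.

n = (z_α + z_β)² · (σ₁² + σ₂²) / δ²
  = (1.282 + 1.036)² · (2·1.4² = 3.92) / 0.9²
  = 5.3731 · 3.92 / 0.81
  = 26.00
Design effect: 1.4 × 26.00 = 36.40.
Adjust for 69% response: 36.40 / 0.69 = 52.76.
Round up → n = 53 per group.

n = 53 per group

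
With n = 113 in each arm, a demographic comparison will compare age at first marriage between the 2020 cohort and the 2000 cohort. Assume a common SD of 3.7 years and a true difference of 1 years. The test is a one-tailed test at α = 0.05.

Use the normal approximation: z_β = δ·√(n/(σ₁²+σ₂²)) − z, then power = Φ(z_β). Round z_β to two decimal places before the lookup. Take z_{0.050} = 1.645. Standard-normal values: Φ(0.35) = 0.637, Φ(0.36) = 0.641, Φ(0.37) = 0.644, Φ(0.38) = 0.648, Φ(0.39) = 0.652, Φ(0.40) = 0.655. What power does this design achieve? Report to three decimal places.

Power ≈ 0.652

z_β = δ·√(n/(σ₁²+σ₂²)) − z_α
    = 1 · √(113/27.38) − 1.645
    = 1 · 2.03153 − 1.645
    = 2.0315 − 1.645 = 0.3865 → 0.39
Power = Φ(0.39) = 0.652.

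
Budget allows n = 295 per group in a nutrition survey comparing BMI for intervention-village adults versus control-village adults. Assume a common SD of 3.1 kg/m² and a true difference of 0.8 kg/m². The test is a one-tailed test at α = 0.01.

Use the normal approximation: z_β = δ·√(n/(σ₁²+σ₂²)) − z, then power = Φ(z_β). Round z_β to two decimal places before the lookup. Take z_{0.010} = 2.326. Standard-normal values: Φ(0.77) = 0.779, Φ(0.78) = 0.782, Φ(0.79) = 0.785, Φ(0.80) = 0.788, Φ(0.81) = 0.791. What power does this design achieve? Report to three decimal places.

z_β = δ·√(n/(σ₁²+σ₂²)) − z_α
    = 0.8 · √(295/19.22) − 2.326
    = 0.8 · 3.91773 − 2.326
    = 3.1342 − 2.326 = 0.8082 → 0.81
Power = Φ(0.81) = 0.791.

Power ≈ 0.791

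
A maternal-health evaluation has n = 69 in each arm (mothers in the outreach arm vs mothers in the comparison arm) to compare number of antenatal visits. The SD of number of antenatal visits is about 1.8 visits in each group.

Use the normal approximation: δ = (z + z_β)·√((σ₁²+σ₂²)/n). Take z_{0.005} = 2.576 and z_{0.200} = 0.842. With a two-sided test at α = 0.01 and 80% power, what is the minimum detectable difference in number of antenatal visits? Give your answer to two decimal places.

δ = (z_{α/2} + z_β) · √((σ₁²+σ₂²)/n)
  = (2.576 + 0.842) · √(6.48/69)
  = 3.418 · √0.09391
  = 3.418 · 0.3065
  = 1.0475

Minimum detectable difference ≈ 1.05 visits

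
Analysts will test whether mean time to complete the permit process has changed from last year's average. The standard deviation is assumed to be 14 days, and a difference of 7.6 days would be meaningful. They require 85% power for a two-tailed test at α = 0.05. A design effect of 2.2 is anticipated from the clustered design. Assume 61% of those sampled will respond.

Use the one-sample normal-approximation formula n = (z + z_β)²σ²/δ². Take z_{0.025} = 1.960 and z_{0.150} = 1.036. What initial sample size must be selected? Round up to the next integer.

n = 110

n = (z_{α/2} + z_β)² · σ² / δ²
  = (1.960 + 1.036)² · 14² / 7.6²
  = 8.9760 · 196 / 57.76
  = 30.46
Design effect: 2.2 × 30.46 = 67.01.
Adjust for 61% response: 67.01 / 0.61 = 109.85.
Round up → n = 110.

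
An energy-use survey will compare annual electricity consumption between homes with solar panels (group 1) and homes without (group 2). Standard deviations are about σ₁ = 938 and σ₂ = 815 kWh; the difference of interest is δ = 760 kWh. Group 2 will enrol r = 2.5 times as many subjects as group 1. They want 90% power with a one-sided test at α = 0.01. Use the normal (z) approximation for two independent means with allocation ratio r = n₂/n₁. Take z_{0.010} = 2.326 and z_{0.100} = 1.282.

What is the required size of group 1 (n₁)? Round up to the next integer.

n₁ = 26

n₁ = (z_α + z_β)² · (σ₁² + σ₂²/r) / δ²
   = (2.326 + 1.282)² · (938² + 815²/2.5) / 760²
   = 13.0177 · (879844 + 265690) / 577600
   = 13.0177 · 1145534 / 577600
   = 25.82
Round up → n₁ = 26; n₂ = r·n₁ = 2.5 × 26 = 65.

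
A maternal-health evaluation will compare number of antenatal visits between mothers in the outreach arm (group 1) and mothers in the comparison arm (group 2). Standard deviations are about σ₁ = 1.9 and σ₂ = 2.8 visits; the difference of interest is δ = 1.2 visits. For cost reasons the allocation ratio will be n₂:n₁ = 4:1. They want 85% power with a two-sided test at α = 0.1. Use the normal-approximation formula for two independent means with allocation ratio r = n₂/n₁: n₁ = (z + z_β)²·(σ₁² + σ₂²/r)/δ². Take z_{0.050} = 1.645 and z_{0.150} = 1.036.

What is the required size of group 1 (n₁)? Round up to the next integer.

n₁ = (z_{α/2} + z_β)² · (σ₁² + σ₂²/r) / δ²
   = (1.645 + 1.036)² · (1.9² + 2.8²/4) / 1.2²
   = 7.1878 · (3.61 + 1.96) / 1.44
   = 7.1878 · 5.57 / 1.44
   = 27.80
Round up → n₁ = 28; n₂ = r·n₁ = 4 × 28 = 112.

n₁ = 28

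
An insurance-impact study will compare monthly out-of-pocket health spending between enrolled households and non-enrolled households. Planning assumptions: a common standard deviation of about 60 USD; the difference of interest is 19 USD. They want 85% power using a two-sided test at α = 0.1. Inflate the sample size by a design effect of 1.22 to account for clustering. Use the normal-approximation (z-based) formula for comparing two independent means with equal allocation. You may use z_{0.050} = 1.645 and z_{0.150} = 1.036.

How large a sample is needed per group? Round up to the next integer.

n = 175 per group

n = (z_{α/2} + z_β)² · (σ₁² + σ₂²) / δ²
  = (1.645 + 1.036)² · (2·60² = 7200) / 19²
  = 7.1878 · 7200 / 361
  = 143.36
Design effect: 1.22 × 143.36 = 174.90.
Round up → n = 175 per group.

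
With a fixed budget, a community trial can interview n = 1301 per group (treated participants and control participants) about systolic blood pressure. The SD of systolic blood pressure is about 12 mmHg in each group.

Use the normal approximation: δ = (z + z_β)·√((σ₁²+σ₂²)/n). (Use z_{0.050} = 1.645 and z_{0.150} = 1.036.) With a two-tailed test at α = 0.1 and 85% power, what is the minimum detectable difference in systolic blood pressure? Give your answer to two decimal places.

δ = (z_{α/2} + z_β) · √((σ₁²+σ₂²)/n)
  = (1.645 + 1.036) · √(288/1301)
  = 2.681 · √0.22137
  = 2.681 · 0.4705
  = 1.2614

Minimum detectable difference ≈ 1.26 mmHg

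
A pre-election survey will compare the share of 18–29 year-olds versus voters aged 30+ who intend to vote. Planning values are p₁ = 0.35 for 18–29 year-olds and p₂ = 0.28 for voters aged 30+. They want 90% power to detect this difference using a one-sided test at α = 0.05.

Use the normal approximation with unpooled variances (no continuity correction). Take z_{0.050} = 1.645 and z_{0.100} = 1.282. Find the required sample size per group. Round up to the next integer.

n = 751 per group

n = (z_α + z_β)² · [p₁(1−p₁) + p₂(1−p₂)] / (p₁ − p₂)²
  = (1.645 + 1.282)² · (0.35·0.65 + 0.28·0.72) / (0.07)²
  = (2.927)² · (0.2275 + 0.2016) / 0.0049
  = 8.5673 · 0.4291 / 0.0049
  = 750.25
Round up → n = 751 per group.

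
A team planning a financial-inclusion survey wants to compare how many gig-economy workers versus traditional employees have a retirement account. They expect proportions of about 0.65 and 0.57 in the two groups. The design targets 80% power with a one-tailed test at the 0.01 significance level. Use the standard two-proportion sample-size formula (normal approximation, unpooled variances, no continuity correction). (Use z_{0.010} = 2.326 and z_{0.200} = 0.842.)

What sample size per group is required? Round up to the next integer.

n = (z_α + z_β)² · [p₁(1−p₁) + p₂(1−p₂)] / (p₁ − p₂)²
  = (2.326 + 0.842)² · (0.65·0.35 + 0.57·0.43) / (0.08)²
  = (3.168)² · (0.2275 + 0.2451) / 0.0064
  = 10.0362 · 0.4726 / 0.0064
  = 741.11
Round up → n = 742 per group.

n = 742 per group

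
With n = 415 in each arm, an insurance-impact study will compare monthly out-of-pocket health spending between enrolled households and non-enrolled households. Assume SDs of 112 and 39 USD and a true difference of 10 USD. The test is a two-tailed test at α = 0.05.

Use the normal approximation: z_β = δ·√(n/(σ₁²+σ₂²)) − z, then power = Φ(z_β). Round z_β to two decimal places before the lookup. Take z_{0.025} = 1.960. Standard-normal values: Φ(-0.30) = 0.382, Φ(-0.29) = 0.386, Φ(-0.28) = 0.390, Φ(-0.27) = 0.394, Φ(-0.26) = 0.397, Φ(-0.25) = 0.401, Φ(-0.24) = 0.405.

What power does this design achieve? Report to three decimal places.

z_β = δ·√(n/(σ₁²+σ₂²)) − z_{α/2}
    = 10 · √(415/14065) − 1.960
    = 10 · 0.17177 − 1.960
    = 1.7177 − 1.960 = -0.2423 → -0.24
Power = Φ(-0.24) = 0.405.

Power ≈ 0.405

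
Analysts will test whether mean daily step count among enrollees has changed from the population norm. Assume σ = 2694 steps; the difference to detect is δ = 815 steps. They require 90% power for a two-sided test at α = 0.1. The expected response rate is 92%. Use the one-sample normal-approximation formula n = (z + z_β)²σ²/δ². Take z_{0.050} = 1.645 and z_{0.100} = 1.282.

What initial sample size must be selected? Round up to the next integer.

n = 102

n = (z_{α/2} + z_β)² · σ² / δ²
  = (1.645 + 1.282)² · 2694² / 815²
  = 8.5673 · 7257636 / 664225
  = 93.61
Adjust for 92% response: 93.61 / 0.92 = 101.75.
Round up → n = 102.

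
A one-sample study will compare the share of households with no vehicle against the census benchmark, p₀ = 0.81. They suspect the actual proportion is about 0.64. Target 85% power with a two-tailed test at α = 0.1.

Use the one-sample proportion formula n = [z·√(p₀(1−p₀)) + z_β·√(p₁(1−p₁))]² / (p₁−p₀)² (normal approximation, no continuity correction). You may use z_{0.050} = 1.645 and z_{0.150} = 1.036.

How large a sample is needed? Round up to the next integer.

n = [z_{α/2}·√(p₀q₀) + z_β·√(p₁q₁)]² / (p₁ − p₀)²
  = [1.645·√(0.81·0.19) + 1.036·√(0.64·0.36)]² / (-0.17)²
  = [1.645·0.3923 + 1.036·0.4800]² / 0.0289
  = [1.1426]² / 0.0289
  = 45.18
Round up → n = 46.

n = 46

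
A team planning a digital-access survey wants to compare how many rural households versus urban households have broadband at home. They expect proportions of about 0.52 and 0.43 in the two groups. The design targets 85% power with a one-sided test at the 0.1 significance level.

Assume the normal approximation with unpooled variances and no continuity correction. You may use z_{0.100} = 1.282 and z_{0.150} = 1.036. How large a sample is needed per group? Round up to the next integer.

n = 329 per group

n = (z_α + z_β)² · [p₁(1−p₁) + p₂(1−p₂)] / (p₁ − p₂)²
  = (1.282 + 1.036)² · (0.52·0.48 + 0.43·0.57) / (0.09)²
  = (2.318)² · (0.2496 + 0.2451) / 0.0081
  = 5.3731 · 0.4947 / 0.0081
  = 328.16
Round up → n = 329 per group.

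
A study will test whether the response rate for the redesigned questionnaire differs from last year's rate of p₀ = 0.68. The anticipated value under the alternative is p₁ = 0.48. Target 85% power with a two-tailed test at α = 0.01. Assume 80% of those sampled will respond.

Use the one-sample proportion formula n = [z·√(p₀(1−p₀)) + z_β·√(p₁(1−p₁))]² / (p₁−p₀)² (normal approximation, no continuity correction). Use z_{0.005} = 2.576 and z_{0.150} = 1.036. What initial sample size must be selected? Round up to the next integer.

n = 93

n = [z_{α/2}·√(p₀q₀) + z_β·√(p₁q₁)]² / (p₁ − p₀)²
  = [2.576·√(0.68·0.32) + 1.036·√(0.48·0.52)]² / (-0.20)²
  = [2.576·0.4665 + 1.036·0.4996]² / 0.0400
  = [1.7192]² / 0.0400
  = 73.89
Adjust for 80% response: 73.89 / 0.80 = 92.37.
Round up → n = 93.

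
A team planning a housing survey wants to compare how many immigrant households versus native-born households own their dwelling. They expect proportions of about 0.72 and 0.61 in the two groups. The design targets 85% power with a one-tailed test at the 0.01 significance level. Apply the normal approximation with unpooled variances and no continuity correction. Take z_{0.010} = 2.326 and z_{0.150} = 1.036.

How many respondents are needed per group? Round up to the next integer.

n = (z_α + z_β)² · [p₁(1−p₁) + p₂(1−p₂)] / (p₁ − p₂)²
  = (2.326 + 1.036)² · (0.72·0.28 + 0.61·0.39) / (0.11)²
  = (3.362)² · (0.2016 + 0.2379) / 0.0121
  = 11.3030 · 0.4395 / 0.0121
  = 410.55
Round up → n = 411 per group.

n = 411 per group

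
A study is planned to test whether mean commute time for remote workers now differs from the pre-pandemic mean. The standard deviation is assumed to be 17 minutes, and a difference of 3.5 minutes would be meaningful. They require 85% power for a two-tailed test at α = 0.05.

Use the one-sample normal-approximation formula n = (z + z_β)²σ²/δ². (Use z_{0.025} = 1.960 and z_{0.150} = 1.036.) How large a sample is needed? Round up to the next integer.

n = 212

n = (z_{α/2} + z_β)² · σ² / δ²
  = (1.960 + 1.036)² · 17² / 3.5²
  = 8.9760 · 289 / 12.25
  = 211.76
Round up → n = 212.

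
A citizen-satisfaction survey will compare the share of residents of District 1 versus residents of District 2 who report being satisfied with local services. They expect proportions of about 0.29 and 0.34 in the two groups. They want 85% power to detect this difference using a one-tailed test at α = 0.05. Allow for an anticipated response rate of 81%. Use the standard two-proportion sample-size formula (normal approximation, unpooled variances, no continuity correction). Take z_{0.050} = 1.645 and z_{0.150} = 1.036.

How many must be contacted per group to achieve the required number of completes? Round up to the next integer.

n = 1528 per group

n = (z_α + z_β)² · [p₁(1−p₁) + p₂(1−p₂)] / (p₁ − p₂)²
  = (1.645 + 1.036)² · (0.29·0.71 + 0.34·0.66) / (-0.05)²
  = (2.681)² · (0.2059 + 0.2244) / 0.0025
  = 7.1878 · 0.4303 / 0.0025
  = 1237.16
Adjust for 81% response: 1237.16 / 0.81 = 1527.35.
Round up → n = 1528 per group.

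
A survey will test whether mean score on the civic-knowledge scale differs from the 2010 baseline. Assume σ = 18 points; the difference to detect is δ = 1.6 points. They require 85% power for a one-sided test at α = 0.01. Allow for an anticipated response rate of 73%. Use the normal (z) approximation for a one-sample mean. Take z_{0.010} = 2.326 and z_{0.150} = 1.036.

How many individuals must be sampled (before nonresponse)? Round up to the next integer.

n = (z_α + z_β)² · σ² / δ²
  = (2.326 + 1.036)² · 18² / 1.6²
  = 11.3030 · 324 / 2.56
  = 1430.54
Adjust for 73% response: 1430.54 / 0.73 = 1959.65.
Round up → n = 1960.

n = 1960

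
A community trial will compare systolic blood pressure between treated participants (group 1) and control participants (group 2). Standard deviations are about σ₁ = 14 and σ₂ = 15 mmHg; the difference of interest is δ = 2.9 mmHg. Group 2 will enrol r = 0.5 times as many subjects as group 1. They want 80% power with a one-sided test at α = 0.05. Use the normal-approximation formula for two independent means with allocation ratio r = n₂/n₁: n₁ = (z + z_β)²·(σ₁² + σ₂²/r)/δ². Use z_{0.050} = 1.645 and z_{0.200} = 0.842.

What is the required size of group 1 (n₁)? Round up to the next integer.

n₁ = (z_α + z_β)² · (σ₁² + σ₂²/r) / δ²
   = (1.645 + 0.842)² · (14² + 15²/0.5) / 2.9²
   = 6.1852 · (196 + 450) / 8.41
   = 6.1852 · 646 / 8.41
   = 475.10
Round up → n₁ = 476; n₂ = r·n₁ = 0.5 × 476 = 238.

n₁ = 476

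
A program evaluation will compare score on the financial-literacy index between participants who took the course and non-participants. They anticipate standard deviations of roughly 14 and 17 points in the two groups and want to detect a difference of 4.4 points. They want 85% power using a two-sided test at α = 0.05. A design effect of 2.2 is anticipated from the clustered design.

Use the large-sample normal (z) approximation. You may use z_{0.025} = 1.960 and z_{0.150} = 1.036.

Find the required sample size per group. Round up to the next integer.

n = 495 per group

n = (z_{α/2} + z_β)² · (σ₁² + σ₂²) / δ²
  = (1.960 + 1.036)² · (14² + 17² = 485) / 4.4²
  = 8.9760 · 485 / 19.36
  = 224.86
Design effect: 2.2 × 224.86 = 494.70.
Round up → n = 495 per group.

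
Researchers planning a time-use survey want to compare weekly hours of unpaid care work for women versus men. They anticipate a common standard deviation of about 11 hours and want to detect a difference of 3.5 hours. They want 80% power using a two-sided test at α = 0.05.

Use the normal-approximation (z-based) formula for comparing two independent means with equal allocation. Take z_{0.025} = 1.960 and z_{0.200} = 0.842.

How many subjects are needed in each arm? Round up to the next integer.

n = 156 per group

n = (z_{α/2} + z_β)² · (σ₁² + σ₂²) / δ²
  = (1.960 + 0.842)² · (2·11² = 242) / 3.5²
  = 7.8512 · 242 / 12.25
  = 155.10
Round up → n = 156 per group.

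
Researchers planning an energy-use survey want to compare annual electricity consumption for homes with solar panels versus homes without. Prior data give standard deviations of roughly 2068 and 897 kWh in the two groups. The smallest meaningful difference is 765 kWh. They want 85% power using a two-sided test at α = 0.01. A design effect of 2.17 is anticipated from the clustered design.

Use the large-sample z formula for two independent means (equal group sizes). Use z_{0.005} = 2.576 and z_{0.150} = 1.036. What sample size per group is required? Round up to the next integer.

n = 246 per group

n = (z_{α/2} + z_β)² · (σ₁² + σ₂²) / δ²
  = (2.576 + 1.036)² · (2068² + 897² = 5081233) / 765²
  = 13.0465 · 5081233 / 585225
  = 113.28
Design effect: 2.17 × 113.28 = 245.81.
Round up → n = 246 per group.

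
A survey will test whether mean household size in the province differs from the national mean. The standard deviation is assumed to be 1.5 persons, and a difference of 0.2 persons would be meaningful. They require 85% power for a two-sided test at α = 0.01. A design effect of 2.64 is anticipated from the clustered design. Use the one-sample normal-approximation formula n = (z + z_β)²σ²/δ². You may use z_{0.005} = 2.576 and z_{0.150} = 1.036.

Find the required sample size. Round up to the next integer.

n = 1938

n = (z_{α/2} + z_β)² · σ² / δ²
  = (2.576 + 1.036)² · 1.5² / 0.2²
  = 13.0465 · 2.25 / 0.04
  = 733.87
Design effect: 2.64 × 733.87 = 1937.41.
Round up → n = 1938.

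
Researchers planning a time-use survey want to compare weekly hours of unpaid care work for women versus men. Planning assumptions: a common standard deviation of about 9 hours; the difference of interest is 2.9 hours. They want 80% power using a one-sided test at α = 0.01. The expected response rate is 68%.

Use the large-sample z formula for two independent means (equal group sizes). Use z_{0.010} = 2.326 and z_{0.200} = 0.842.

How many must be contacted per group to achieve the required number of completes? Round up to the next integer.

n = (z_α + z_β)² · (σ₁² + σ₂²) / δ²
  = (2.326 + 0.842)² · (2·9² = 162) / 2.9²
  = 10.0362 · 162 / 8.41
  = 193.33
Adjust for 68% response: 193.33 / 0.68 = 284.30.
Round up → n = 285 per group.

n = 285 per group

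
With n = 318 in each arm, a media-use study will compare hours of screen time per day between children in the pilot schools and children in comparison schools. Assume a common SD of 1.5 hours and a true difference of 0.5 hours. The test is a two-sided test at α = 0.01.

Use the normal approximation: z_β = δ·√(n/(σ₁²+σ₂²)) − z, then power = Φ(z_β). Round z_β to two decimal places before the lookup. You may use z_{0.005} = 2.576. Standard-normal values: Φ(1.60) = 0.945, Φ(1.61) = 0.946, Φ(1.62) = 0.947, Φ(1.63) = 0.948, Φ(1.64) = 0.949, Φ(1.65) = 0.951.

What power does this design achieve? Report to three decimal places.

z_β = δ·√(n/(σ₁²+σ₂²)) − z_{α/2}
    = 0.5 · √(318/4.5) − 2.576
    = 0.5 · 8.40635 − 2.576
    = 4.2032 − 2.576 = 1.6272 → 1.63
Power = Φ(1.63) = 0.948.

Power ≈ 0.948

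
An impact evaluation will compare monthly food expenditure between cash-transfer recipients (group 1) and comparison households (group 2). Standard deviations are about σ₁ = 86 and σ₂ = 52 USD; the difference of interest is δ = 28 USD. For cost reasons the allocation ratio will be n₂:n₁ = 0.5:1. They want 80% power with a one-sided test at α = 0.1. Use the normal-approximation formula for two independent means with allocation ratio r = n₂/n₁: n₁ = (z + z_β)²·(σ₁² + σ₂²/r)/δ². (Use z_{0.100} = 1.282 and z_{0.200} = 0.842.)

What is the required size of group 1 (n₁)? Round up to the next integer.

n₁ = (z_α + z_β)² · (σ₁² + σ₂²/r) / δ²
   = (1.282 + 0.842)² · (86² + 52²/0.5) / 28²
   = 4.5114 · (7396 + 5408) / 784
   = 4.5114 · 12804 / 784
   = 73.68
Round up → n₁ = 74; n₂ = r·n₁ = 0.5 × 74 = 37.

n₁ = 74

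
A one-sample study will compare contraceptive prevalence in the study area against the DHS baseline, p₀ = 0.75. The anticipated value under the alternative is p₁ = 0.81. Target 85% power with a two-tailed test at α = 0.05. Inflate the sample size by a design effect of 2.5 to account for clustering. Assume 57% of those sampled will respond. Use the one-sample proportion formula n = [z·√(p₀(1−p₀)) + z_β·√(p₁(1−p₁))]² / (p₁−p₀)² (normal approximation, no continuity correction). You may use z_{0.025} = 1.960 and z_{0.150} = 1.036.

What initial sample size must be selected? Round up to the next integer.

n = 1920

n = [z_{α/2}·√(p₀q₀) + z_β·√(p₁q₁)]² / (p₁ − p₀)²
  = [1.960·√(0.75·0.25) + 1.036·√(0.81·0.19)]² / (0.06)²
  = [1.960·0.4330 + 1.036·0.3923]² / 0.0036
  = [1.2551]² / 0.0036
  = 437.60
Design effect: 2.5 × 437.60 = 1093.99.
Adjust for 57% response: 1093.99 / 0.57 = 1919.28.
Round up → n = 1920.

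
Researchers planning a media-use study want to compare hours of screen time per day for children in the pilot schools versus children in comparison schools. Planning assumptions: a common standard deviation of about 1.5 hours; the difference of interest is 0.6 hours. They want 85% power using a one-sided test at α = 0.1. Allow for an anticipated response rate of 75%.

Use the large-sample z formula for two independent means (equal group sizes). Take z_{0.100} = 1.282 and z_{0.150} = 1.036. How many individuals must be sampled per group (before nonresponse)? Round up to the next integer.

n = 90 per group

n = (z_α + z_β)² · (σ₁² + σ₂²) / δ²
  = (1.282 + 1.036)² · (2·1.5² = 4.5) / 0.6²
  = 5.3731 · 4.5 / 0.36
  = 67.16
Adjust for 75% response: 67.16 / 0.75 = 89.55.
Round up → n = 90 per group.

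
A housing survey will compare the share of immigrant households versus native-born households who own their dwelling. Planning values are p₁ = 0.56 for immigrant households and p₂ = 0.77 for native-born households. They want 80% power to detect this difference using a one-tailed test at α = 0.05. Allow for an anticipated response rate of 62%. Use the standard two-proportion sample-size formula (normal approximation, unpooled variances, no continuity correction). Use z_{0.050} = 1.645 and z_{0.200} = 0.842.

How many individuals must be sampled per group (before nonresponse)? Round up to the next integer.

n = (z_α + z_β)² · [p₁(1−p₁) + p₂(1−p₂)] / (p₁ − p₂)²
  = (1.645 + 0.842)² · (0.56·0.44 + 0.77·0.23) / (-0.21)²
  = (2.487)² · (0.2464 + 0.1771) / 0.0441
  = 6.1852 · 0.4235 / 0.0441
  = 59.40
Adjust for 62% response: 59.40 / 0.62 = 95.80.
Round up → n = 96 per group.

n = 96 per group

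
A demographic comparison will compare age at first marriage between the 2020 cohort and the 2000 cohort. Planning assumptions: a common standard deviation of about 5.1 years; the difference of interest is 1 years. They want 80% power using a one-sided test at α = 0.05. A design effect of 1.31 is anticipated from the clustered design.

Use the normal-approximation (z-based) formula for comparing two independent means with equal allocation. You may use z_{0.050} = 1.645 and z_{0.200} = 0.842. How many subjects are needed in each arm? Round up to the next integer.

n = 422 per group

n = (z_α + z_β)² · (σ₁² + σ₂²) / δ²
  = (1.645 + 0.842)² · (2·5.1² = 52.02) / 1²
  = 6.1852 · 52.02 / 1
  = 321.75
Design effect: 1.31 × 321.75 = 421.50.
Round up → n = 422 per group.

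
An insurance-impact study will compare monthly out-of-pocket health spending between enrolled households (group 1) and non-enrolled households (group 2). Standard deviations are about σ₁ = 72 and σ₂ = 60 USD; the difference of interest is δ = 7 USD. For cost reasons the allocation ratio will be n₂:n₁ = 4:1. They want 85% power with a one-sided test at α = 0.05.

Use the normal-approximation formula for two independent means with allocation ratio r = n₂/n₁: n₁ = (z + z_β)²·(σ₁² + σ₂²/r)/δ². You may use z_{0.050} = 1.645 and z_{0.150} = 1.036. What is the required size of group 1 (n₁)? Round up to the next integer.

n₁ = (z_α + z_β)² · (σ₁² + σ₂²/r) / δ²
   = (1.645 + 1.036)² · (72² + 60²/4) / 7²
   = 7.1878 · (5184 + 900) / 49
   = 7.1878 · 6084 / 49
   = 892.46
Round up → n₁ = 893; n₂ = r·n₁ = 4 × 893 = 3572.

n₁ = 893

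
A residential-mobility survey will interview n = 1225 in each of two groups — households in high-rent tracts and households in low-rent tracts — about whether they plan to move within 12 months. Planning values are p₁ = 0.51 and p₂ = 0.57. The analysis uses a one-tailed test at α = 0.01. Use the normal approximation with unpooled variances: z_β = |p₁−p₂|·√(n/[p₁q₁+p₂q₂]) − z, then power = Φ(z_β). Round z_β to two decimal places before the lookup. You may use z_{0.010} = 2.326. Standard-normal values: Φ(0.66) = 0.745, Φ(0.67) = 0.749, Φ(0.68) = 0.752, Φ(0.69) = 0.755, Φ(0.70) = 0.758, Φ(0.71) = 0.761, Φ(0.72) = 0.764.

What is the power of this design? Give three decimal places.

z_β = |p₁−p₂|·√(n/[p₁q₁+p₂q₂]) − z_α
    = 0.06 · √(1225/0.4950) − 2.326
    = 0.06 · 49.7468 − 2.326
    = 2.9848 − 2.326 = 0.6588 → 0.66
Power = Φ(0.66) = 0.745.

Power ≈ 0.745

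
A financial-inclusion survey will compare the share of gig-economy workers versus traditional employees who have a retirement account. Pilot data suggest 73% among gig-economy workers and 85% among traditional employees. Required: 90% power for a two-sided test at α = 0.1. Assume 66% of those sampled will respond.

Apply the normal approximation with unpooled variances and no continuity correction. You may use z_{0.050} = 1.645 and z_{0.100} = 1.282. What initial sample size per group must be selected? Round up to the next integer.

n = 293 per group

n = (z_{α/2} + z_β)² · [p₁(1−p₁) + p₂(1−p₂)] / (p₁ − p₂)²
  = (1.645 + 1.282)² · (0.73·0.27 + 0.85·0.15) / (-0.12)²
  = (2.927)² · (0.1971 + 0.1275) / 0.0144
  = 8.5673 · 0.3246 / 0.0144
  = 193.12
Adjust for 66% response: 193.12 / 0.66 = 292.61.
Round up → n = 293 per group.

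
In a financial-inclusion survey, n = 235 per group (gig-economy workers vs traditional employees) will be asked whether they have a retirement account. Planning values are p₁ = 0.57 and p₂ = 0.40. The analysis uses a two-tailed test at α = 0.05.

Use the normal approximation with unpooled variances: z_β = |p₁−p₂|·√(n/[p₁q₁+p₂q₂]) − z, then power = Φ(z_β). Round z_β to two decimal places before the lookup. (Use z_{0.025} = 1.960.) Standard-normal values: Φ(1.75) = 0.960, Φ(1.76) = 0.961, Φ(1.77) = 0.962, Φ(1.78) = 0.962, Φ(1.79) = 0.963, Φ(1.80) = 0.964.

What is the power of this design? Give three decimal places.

Power ≈ 0.962

z_β = |p₁−p₂|·√(n/[p₁q₁+p₂q₂]) − z_{α/2}
    = 0.17 · √(235/0.4851) − 1.960
    = 0.17 · 22.0099 − 1.960
    = 3.7417 − 1.960 = 1.7817 → 1.78
Power = Φ(1.78) = 0.962.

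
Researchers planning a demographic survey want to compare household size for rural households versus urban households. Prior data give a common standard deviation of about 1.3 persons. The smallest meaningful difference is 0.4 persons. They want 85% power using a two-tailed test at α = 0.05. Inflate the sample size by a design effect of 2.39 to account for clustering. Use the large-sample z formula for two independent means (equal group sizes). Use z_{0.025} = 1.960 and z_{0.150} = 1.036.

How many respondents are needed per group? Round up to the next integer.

n = 454 per group

n = (z_{α/2} + z_β)² · (σ₁² + σ₂²) / δ²
  = (1.960 + 1.036)² · (2·1.3² = 3.38) / 0.4²
  = 8.9760 · 3.38 / 0.16
  = 189.62
Design effect: 2.39 × 189.62 = 453.19.
Round up → n = 454 per group.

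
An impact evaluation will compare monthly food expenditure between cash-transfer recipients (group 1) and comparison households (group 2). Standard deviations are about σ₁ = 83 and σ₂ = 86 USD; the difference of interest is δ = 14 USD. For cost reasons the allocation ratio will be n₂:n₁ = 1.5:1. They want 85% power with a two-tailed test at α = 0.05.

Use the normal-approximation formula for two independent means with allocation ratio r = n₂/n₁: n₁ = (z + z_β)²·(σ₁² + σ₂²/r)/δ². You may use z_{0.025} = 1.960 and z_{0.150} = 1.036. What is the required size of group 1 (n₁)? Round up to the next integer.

n₁ = 542

n₁ = (z_{α/2} + z_β)² · (σ₁² + σ₂²/r) / δ²
   = (1.960 + 1.036)² · (83² + 86²/1.5) / 14²
   = 8.9760 · (6889 + 4930.7) / 196
   = 8.9760 · 11819.7 / 196
   = 541.29
Round up → n₁ = 542; n₂ = r·n₁ = 1.5 × 542 = 813.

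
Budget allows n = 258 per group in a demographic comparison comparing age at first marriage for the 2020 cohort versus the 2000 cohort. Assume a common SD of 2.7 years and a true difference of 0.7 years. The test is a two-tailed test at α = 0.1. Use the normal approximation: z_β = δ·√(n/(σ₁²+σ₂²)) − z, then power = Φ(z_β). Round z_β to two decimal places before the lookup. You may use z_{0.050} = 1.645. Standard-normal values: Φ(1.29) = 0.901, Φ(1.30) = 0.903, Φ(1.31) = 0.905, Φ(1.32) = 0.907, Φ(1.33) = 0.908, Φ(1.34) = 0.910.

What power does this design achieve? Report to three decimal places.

z_β = δ·√(n/(σ₁²+σ₂²)) − z_{α/2}
    = 0.7 · √(258/14.58) − 1.645
    = 0.7 · 4.20660 − 1.645
    = 2.9446 − 1.645 = 1.2996 → 1.30
Power = Φ(1.30) = 0.903.

Power ≈ 0.903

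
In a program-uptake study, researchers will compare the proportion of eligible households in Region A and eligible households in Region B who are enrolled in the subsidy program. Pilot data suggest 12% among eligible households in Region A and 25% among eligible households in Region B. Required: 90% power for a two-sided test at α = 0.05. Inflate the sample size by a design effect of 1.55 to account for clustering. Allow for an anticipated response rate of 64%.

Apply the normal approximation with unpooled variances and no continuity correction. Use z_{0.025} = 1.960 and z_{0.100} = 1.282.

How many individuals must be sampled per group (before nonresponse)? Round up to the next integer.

n = 442 per group

n = (z_{α/2} + z_β)² · [p₁(1−p₁) + p₂(1−p₂)] / (p₁ − p₂)²
  = (1.960 + 1.282)² · (0.12·0.88 + 0.25·0.75) / (-0.13)²
  = (3.242)² · (0.1056 + 0.1875) / 0.0169
  = 10.5106 · 0.2931 / 0.0169
  = 182.29
Design effect: 1.55 × 182.29 = 282.54.
Adjust for 64% response: 282.54 / 0.64 = 441.48.
Round up → n = 442 per group.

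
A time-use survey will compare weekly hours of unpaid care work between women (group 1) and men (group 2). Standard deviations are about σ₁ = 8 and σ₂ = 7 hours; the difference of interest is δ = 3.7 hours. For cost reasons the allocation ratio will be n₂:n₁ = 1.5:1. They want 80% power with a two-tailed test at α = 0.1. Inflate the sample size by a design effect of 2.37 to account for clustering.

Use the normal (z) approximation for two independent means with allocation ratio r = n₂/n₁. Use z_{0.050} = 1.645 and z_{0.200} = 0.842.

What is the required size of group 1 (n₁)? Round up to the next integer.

n₁ = (z_{α/2} + z_β)² · (σ₁² + σ₂²/r) / δ²
   = (1.645 + 0.842)² · (8² + 7²/1.5) / 3.7²
   = 6.1852 · (64 + 32.6667) / 13.69
   = 6.1852 · 96.6667 / 13.69
   = 43.67
Design effect: 2.37 × 43.67 = 103.51.
Round up → n₁ = 104; n₂ = r·n₁ = 1.5 × 104 = 156.

n₁ = 104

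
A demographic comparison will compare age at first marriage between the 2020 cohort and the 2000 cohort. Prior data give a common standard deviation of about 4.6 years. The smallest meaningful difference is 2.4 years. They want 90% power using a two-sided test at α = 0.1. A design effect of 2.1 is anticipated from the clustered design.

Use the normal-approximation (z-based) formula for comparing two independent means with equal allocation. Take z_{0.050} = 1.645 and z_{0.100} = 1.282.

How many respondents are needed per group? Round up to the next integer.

n = 133 per group

n = (z_{α/2} + z_β)² · (σ₁² + σ₂²) / δ²
  = (1.645 + 1.282)² · (2·4.6² = 42.32) / 2.4²
  = 8.5673 · 42.32 / 5.76
  = 62.95
Design effect: 2.1 × 62.95 = 132.19.
Round up → n = 133 per group.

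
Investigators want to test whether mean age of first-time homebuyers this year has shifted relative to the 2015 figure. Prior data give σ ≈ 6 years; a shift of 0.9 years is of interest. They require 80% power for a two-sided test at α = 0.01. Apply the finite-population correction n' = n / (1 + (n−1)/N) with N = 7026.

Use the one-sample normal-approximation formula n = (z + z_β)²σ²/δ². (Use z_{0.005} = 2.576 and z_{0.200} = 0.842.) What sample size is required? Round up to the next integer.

n = (z_{α/2} + z_β)² · σ² / δ²
  = (2.576 + 0.842)² · 6² / 0.9²
  = 11.6827 · 36 / 0.81
  = 519.23
Finite-population correction (N = 7026): 519.23 / (1 + (519.23 − 1)/7026) = 483.56.
Round up → n = 484.

n = 484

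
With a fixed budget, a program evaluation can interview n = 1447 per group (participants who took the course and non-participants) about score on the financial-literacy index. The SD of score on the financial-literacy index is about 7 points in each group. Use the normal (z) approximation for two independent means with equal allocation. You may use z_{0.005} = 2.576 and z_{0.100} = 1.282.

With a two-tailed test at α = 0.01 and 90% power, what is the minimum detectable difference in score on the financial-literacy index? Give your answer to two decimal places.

Minimum detectable difference ≈ 1.00 points

δ = (z_{α/2} + z_β) · √((σ₁²+σ₂²)/n)
  = (2.576 + 1.282) · √(98/1447)
  = 3.858 · √0.06773
  = 3.858 · 0.2602
  = 1.0040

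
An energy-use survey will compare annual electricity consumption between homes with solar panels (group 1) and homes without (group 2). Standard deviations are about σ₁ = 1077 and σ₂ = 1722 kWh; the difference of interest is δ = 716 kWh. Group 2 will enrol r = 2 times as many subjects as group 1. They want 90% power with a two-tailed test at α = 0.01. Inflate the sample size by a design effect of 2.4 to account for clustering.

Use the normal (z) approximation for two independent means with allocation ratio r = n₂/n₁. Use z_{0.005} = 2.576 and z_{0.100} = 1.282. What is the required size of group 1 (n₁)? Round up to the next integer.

n₁ = (z_{α/2} + z_β)² · (σ₁² + σ₂²/r) / δ²
   = (2.576 + 1.282)² · (1077² + 1722²/2) / 716²
   = 14.8842 · (1159929 + 1482642) / 512656
   = 14.8842 · 2642571 / 512656
   = 76.72
Design effect: 2.4 × 76.72 = 184.13.
Round up → n₁ = 185; n₂ = r·n₁ = 2 × 185 = 370.

n₁ = 185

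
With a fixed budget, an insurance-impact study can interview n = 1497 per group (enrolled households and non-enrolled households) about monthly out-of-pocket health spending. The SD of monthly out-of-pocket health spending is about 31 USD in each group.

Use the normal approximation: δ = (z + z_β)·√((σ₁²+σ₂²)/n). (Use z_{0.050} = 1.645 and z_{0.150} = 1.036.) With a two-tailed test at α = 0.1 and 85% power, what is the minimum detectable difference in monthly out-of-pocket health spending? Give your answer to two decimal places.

δ = (z_{α/2} + z_β) · √((σ₁²+σ₂²)/n)
  = (1.645 + 1.036) · √(1922/1497)
  = 2.681 · √1.2839
  = 2.681 · 1.1331
  = 3.0378

Minimum detectable difference ≈ 3.04 USD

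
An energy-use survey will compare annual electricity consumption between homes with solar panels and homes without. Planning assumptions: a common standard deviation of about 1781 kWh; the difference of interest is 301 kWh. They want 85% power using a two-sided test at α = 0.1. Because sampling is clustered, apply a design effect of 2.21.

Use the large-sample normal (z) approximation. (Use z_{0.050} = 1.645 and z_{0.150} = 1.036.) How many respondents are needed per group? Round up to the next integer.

n = 1113 per group

n = (z_{α/2} + z_β)² · (σ₁² + σ₂²) / δ²
  = (1.645 + 1.036)² · (2·1781² = 6343922) / 301²
  = 7.1878 · 6343922 / 90601
  = 503.29
Design effect: 2.21 × 503.29 = 1112.27.
Round up → n = 1113 per group.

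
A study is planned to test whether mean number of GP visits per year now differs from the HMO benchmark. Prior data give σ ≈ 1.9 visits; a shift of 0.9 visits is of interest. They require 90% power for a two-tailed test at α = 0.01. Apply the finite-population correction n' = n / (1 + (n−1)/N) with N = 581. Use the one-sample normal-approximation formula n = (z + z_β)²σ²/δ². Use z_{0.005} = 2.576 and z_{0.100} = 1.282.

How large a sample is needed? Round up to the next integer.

n = (z_{α/2} + z_β)² · σ² / δ²
  = (2.576 + 1.282)² · 1.9² / 0.9²
  = 14.8842 · 3.61 / 0.81
  = 66.34
Finite-population correction (N = 581): 66.34 / (1 + (66.34 − 1)/581) = 59.63.
Round up → n = 60.

n = 60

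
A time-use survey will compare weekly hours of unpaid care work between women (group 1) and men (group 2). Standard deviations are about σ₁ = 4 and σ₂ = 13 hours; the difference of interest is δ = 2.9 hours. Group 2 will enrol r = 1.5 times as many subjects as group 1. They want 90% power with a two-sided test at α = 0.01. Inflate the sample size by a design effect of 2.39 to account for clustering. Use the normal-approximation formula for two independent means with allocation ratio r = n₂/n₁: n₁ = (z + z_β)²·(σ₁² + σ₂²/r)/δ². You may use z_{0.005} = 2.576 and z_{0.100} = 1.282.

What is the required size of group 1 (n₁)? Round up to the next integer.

n₁ = (z_{α/2} + z_β)² · (σ₁² + σ₂²/r) / δ²
   = (2.576 + 1.282)² · (4² + 13²/1.5) / 2.9²
   = 14.8842 · (16 + 112.6667) / 8.41
   = 14.8842 · 128.6667 / 8.41
   = 227.72
Design effect: 2.39 × 227.72 = 544.24.
Round up → n₁ = 545; n₂ = r·n₁ = 1.5 × 545 = 818.

n₁ = 545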